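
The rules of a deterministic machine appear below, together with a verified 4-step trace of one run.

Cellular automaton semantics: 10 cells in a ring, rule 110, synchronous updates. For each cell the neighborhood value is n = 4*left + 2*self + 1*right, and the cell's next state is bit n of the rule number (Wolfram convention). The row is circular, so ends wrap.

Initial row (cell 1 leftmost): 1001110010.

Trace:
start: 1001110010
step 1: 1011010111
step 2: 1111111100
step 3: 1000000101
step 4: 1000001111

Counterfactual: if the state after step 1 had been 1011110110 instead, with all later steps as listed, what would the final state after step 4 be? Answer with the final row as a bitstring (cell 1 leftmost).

0111110000

state after step 1 := 1011110110
step 2: 1110011111
step 3: 0010110000
step 4: 0111110000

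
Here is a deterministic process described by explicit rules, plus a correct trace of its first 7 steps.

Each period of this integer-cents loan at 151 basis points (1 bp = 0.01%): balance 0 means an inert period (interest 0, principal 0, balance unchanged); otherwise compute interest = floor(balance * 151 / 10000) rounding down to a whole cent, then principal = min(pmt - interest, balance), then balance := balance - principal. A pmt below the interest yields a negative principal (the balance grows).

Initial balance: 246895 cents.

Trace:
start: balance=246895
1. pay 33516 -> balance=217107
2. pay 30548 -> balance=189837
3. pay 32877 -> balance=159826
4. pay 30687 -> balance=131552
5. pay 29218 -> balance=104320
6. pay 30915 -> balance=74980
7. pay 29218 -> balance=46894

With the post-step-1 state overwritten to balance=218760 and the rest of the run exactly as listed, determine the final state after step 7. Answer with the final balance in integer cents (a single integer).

48702

state after step 1 := balance=218760
2. pay 30548 -> balance=191515
3. pay 32877 -> balance=161529
4. pay 30687 -> balance=133281
5. pay 29218 -> balance=106075
6. pay 30915 -> balance=76761
7. pay 29218 -> balance=48702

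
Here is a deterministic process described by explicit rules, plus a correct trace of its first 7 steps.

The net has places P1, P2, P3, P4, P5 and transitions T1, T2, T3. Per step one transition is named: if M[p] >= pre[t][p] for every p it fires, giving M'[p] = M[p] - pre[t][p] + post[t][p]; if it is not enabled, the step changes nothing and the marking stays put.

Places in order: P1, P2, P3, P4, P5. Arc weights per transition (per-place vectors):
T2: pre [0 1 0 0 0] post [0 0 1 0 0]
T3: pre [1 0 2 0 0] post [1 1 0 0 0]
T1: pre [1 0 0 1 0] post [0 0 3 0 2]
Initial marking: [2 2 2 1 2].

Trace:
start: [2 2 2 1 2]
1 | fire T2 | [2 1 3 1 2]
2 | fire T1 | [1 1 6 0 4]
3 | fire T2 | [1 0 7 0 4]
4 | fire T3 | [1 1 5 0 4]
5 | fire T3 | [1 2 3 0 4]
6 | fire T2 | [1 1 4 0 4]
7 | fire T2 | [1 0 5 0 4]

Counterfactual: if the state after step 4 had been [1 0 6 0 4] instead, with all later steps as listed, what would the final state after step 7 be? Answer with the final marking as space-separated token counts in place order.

1 0 5 0 4

state after step 4 := [1 0 6 0 4]
5 | fire T3 | [1 1 4 0 4]
6 | fire T2 | [1 0 5 0 4]
7 | fire T2 | [1 0 5 0 4]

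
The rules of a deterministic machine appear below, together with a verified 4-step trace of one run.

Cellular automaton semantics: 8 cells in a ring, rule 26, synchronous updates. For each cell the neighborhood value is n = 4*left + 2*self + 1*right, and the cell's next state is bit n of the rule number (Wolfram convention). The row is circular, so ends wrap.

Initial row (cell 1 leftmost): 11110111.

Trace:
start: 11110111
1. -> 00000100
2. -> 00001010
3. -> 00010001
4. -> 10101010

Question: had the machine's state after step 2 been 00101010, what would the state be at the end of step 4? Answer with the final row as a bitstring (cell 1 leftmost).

00100010

state after step 2 := 00101010
3. -> 01000001
4. -> 00100010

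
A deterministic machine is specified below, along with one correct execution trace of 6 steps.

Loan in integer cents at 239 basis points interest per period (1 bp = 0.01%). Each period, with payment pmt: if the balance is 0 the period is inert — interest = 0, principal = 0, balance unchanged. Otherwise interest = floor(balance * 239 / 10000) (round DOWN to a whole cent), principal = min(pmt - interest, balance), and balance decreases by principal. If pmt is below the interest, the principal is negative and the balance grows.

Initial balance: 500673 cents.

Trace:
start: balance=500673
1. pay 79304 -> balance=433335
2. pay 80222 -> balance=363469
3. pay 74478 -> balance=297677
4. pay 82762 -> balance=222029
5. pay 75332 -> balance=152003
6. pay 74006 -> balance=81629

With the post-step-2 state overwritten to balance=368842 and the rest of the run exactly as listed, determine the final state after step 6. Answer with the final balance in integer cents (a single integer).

87535

state after step 2 := balance=368842
3. pay 74478 -> balance=303179
4. pay 82762 -> balance=227662
5. pay 75332 -> balance=157771
6. pay 74006 -> balance=87535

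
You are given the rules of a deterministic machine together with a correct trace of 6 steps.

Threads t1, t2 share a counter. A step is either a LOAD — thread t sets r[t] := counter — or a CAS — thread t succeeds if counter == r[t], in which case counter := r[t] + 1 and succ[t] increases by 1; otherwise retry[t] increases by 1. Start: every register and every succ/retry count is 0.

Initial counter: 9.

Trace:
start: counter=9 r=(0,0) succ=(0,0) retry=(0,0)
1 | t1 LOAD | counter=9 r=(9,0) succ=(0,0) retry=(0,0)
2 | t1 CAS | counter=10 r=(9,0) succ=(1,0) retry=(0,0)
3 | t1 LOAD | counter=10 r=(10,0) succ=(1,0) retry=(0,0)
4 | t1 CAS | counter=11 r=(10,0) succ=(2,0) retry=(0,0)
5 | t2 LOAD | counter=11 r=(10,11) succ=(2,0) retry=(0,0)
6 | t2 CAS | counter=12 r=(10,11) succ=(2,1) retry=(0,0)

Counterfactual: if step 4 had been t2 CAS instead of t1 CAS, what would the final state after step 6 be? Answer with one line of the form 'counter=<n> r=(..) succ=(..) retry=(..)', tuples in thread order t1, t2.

counter=11 r=(10,10) succ=(1,1) retry=(0,1)

(re-executing from step 4 with the substitution; state before step 4: counter=10 r=(10,0) succ=(1,0) retry=(0,0))
4 | t2 CAS | counter=10 r=(10,0) succ=(1,0) retry=(0,1)
5 | t2 LOAD | counter=10 r=(10,10) succ=(1,0) retry=(0,1)
6 | t2 CAS | counter=11 r=(10,10) succ=(1,1) retry=(0,1)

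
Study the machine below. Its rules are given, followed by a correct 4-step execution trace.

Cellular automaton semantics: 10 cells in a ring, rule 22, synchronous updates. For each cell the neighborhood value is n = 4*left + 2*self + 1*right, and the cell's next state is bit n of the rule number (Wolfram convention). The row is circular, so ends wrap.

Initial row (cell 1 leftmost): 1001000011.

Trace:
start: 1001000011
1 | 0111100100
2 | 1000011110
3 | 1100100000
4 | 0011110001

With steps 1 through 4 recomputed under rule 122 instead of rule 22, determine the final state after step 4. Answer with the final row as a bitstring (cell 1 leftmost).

(re-executing steps 1..4 under rule 122; state before step 1: 1001000011)
1 | 1110100110
2 | 1011011111
3 | 1111110000
4 | 1000011001

1000011001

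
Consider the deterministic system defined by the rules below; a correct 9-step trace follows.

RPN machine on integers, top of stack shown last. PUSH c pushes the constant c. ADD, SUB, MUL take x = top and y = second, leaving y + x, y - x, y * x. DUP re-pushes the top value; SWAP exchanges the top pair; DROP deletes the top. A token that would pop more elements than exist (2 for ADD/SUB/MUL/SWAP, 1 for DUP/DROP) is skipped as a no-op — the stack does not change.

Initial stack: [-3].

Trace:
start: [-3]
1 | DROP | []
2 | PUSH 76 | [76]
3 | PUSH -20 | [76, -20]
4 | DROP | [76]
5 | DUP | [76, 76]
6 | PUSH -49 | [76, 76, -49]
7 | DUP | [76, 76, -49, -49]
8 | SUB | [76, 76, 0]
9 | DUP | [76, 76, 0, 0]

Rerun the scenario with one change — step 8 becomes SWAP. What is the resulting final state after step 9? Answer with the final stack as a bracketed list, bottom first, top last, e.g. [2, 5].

[76, 76, -49, -49, -49]

(re-executing from step 8 with the substitution; state before step 8: [76, 76, -49, -49])
8 | SWAP | [76, 76, -49, -49]
9 | DUP | [76, 76, -49, -49, -49]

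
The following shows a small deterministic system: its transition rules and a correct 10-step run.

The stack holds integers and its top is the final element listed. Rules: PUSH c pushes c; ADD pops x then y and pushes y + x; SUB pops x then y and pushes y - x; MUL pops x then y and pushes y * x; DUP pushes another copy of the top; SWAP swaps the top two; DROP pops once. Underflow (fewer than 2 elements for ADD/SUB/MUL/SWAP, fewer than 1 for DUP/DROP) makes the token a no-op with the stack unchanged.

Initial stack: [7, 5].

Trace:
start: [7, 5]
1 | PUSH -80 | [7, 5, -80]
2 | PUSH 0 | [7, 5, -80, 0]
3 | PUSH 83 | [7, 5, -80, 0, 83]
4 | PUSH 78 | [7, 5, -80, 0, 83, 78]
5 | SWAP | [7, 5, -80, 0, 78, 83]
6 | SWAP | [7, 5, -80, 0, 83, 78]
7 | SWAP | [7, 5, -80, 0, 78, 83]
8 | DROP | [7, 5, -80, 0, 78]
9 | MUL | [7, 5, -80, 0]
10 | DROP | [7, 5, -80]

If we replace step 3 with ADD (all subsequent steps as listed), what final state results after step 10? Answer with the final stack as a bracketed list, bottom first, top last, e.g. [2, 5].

(re-executing from step 3 with the substitution; state before step 3: [7, 5, -80, 0])
3 | ADD | [7, 5, -80]
4 | PUSH 78 | [7, 5, -80, 78]
5 | SWAP | [7, 5, 78, -80]
6 | SWAP | [7, 5, -80, 78]
7 | SWAP | [7, 5, 78, -80]
8 | DROP | [7, 5, 78]
9 | MUL | [7, 390]
10 | DROP | [7]

[7]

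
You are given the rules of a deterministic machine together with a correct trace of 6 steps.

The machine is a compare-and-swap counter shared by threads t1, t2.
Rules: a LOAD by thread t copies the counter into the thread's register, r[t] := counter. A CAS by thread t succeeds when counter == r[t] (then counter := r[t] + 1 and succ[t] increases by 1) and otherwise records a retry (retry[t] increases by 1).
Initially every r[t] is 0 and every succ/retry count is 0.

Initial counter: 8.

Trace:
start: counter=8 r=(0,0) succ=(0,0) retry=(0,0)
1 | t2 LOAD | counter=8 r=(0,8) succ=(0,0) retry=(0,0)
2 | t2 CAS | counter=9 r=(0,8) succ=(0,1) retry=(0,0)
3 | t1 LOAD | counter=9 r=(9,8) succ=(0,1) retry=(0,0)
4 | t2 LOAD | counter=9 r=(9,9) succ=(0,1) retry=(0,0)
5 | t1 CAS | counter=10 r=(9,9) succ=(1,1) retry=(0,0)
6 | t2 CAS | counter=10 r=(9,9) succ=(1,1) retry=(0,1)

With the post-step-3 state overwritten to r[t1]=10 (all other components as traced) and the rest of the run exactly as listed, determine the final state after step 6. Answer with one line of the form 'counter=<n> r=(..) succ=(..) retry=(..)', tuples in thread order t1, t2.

state after step 3 := counter=9 r=(10,8) succ=(0,1) retry=(0,0)
4 | t2 LOAD | counter=9 r=(10,9) succ=(0,1) retry=(0,0)
5 | t1 CAS | counter=9 r=(10,9) succ=(0,1) retry=(1,0)
6 | t2 CAS | counter=10 r=(10,9) succ=(0,2) retry=(1,0)

counter=10 r=(10,9) succ=(0,2) retry=(1,0)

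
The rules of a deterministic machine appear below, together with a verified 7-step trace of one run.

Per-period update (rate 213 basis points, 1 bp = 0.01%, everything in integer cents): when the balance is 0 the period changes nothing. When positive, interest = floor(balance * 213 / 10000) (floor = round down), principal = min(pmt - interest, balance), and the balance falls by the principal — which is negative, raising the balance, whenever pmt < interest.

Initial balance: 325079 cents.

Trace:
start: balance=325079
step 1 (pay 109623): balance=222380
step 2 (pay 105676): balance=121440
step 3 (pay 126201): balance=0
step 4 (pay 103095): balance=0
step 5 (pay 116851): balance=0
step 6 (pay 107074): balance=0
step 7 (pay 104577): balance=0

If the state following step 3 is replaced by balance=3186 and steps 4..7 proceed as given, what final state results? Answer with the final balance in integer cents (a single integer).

state after step 3 := balance=3186
step 4 (pay 103095): balance=0
step 5 (pay 116851): balance=0
step 6 (pay 107074): balance=0
step 7 (pay 104577): balance=0

0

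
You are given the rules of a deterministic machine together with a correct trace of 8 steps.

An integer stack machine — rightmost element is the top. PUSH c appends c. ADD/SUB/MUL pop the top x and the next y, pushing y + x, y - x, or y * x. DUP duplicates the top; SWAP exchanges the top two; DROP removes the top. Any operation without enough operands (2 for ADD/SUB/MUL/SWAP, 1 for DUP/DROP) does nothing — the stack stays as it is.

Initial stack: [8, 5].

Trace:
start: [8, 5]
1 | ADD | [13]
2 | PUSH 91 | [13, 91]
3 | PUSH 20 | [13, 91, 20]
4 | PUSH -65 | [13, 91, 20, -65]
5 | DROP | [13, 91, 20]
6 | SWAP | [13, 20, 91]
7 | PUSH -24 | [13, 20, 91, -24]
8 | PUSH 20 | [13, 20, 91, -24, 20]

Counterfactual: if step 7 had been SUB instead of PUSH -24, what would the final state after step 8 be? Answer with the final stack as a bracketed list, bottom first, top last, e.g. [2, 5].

(re-executing from step 7 with the substitution; state before step 7: [13, 20, 91])
7 | SUB | [13, -71]
8 | PUSH 20 | [13, -71, 20]

[13, -71, 20]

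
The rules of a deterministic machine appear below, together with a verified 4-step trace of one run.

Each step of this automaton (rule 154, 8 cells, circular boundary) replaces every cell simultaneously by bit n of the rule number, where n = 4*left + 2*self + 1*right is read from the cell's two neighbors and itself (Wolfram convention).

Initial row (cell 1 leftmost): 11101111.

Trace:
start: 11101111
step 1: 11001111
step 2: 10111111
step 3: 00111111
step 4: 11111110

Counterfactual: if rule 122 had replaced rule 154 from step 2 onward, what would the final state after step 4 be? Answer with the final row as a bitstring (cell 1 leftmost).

11111111

(re-executing steps 2..4 under rule 122; state before step 2: 11001111)
step 2: 01111000
step 3: 11001100
step 4: 11111111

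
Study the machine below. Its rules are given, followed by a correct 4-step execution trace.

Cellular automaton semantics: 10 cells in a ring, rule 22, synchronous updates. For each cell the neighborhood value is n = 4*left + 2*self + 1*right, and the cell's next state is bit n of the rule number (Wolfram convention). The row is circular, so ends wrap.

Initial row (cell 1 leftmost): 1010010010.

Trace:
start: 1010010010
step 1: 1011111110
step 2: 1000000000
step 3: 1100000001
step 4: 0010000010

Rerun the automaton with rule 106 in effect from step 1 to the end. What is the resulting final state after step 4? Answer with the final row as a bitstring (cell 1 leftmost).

0100101010

(re-executing steps 1..4 under rule 106; state before step 1: 1010010010)
step 1: 0100100101
step 2: 1001001010
step 3: 0010010101
step 4: 0100101010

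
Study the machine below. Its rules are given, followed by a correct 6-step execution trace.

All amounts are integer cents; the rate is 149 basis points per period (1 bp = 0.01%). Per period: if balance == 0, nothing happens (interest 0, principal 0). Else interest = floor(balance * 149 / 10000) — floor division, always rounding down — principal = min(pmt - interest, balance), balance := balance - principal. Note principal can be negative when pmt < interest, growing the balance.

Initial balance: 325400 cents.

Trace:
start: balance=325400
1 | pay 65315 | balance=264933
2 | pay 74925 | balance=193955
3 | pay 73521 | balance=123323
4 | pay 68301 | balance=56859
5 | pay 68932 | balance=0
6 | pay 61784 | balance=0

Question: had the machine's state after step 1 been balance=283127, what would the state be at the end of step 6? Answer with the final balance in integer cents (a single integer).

state after step 1 := balance=283127
2 | pay 74925 | balance=212420
3 | pay 73521 | balance=142064
4 | pay 68301 | balance=75879
5 | pay 68932 | balance=8077
6 | pay 61784 | balance=0

0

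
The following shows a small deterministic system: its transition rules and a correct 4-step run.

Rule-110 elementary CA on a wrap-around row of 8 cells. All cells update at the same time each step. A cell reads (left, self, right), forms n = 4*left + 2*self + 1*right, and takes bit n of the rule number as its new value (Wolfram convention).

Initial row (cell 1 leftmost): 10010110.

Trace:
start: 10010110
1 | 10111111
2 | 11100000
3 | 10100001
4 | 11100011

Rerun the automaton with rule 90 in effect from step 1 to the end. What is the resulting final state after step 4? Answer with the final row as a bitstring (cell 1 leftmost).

00000000

(re-executing steps 1..4 under rule 90; state before step 1: 10010110)
1 | 01100110
2 | 11111111
3 | 00000000
4 | 00000000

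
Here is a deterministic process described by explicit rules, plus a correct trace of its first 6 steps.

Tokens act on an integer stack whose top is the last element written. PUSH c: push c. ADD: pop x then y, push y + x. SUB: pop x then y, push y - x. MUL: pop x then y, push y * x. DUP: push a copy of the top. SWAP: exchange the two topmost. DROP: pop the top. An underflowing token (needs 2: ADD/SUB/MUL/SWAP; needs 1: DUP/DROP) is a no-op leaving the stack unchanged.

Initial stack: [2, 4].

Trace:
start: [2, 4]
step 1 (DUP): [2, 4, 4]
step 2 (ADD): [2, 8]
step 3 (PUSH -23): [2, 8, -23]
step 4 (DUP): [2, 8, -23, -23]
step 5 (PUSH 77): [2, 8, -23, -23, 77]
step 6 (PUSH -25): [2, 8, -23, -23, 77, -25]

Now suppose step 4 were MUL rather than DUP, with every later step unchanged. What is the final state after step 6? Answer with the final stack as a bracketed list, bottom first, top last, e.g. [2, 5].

[2, -184, 77, -25]

(re-executing from step 4 with the substitution; state before step 4: [2, 8, -23])
step 4 (MUL): [2, -184]
step 5 (PUSH 77): [2, -184, 77]
step 6 (PUSH -25): [2, -184, 77, -25]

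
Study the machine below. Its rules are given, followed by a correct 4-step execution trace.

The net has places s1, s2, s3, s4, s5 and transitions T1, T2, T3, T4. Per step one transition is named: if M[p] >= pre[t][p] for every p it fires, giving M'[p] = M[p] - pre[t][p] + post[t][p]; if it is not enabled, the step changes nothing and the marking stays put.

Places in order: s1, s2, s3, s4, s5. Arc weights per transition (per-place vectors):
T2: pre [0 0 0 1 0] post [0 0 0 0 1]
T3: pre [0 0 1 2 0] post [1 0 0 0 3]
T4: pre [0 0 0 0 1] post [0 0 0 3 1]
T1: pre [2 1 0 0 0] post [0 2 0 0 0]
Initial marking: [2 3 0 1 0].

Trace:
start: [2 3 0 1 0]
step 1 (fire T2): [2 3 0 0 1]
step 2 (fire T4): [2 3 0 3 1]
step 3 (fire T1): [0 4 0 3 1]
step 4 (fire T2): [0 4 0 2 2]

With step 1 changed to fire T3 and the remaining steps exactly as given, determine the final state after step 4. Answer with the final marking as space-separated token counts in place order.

(re-executing from step 1 with the substitution; state before step 1: [2 3 0 1 0])
step 1 (fire T3): [2 3 0 1 0]
step 2 (fire T4): [2 3 0 1 0]
step 3 (fire T1): [0 4 0 1 0]
step 4 (fire T2): [0 4 0 0 1]

0 4 0 0 1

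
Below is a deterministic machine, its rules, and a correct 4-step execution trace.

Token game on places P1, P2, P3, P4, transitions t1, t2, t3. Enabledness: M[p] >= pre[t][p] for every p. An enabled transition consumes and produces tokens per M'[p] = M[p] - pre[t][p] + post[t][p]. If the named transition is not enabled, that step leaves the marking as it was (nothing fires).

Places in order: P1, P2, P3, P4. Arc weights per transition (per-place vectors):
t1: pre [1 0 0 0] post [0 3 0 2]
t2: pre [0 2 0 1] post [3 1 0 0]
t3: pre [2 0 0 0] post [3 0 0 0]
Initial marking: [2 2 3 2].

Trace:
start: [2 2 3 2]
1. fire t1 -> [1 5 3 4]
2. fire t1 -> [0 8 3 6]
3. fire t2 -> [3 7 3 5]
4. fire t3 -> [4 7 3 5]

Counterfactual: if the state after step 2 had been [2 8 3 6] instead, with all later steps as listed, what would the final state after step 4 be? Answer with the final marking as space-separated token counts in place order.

6 7 3 5

state after step 2 := [2 8 3 6]
3. fire t2 -> [5 7 3 5]
4. fire t3 -> [6 7 3 5]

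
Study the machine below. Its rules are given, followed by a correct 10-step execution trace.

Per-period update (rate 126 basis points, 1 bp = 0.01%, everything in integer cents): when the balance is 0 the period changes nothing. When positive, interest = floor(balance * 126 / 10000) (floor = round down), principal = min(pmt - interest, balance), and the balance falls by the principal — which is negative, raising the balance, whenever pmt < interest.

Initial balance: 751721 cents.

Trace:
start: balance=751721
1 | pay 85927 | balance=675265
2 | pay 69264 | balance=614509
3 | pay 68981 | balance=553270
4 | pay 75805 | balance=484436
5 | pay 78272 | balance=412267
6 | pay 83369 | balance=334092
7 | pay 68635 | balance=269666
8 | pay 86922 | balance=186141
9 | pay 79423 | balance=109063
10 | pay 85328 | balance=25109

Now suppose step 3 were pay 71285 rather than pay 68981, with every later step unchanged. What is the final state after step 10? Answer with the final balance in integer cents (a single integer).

(re-executing from step 3 with the substitution; state before step 3: balance=614509)
3 | pay 71285 | balance=550966
4 | pay 75805 | balance=482103
5 | pay 78272 | balance=409905
6 | pay 83369 | balance=331700
7 | pay 68635 | balance=267244
8 | pay 86922 | balance=183689
9 | pay 79423 | balance=106580
10 | pay 85328 | balance=22594

22594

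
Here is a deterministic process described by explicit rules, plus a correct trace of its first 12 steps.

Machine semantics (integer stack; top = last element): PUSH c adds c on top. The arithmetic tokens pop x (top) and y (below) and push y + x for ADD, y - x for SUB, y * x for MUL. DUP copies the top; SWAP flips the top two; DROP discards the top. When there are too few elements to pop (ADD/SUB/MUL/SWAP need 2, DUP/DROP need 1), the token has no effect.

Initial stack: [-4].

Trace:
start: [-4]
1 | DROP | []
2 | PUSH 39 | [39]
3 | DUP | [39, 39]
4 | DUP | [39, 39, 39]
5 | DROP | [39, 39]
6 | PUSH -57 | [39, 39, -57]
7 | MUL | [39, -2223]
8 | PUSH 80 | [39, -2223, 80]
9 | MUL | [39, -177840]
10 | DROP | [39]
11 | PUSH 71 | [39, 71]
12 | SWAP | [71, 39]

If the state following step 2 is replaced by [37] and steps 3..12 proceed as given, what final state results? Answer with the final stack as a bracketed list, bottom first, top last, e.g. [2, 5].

[71, 37]

state after step 2 := [37]
3 | DUP | [37, 37]
4 | DUP | [37, 37, 37]
5 | DROP | [37, 37]
6 | PUSH -57 | [37, 37, -57]
7 | MUL | [37, -2109]
8 | PUSH 80 | [37, -2109, 80]
9 | MUL | [37, -168720]
10 | DROP | [37]
11 | PUSH 71 | [37, 71]
12 | SWAP | [71, 37]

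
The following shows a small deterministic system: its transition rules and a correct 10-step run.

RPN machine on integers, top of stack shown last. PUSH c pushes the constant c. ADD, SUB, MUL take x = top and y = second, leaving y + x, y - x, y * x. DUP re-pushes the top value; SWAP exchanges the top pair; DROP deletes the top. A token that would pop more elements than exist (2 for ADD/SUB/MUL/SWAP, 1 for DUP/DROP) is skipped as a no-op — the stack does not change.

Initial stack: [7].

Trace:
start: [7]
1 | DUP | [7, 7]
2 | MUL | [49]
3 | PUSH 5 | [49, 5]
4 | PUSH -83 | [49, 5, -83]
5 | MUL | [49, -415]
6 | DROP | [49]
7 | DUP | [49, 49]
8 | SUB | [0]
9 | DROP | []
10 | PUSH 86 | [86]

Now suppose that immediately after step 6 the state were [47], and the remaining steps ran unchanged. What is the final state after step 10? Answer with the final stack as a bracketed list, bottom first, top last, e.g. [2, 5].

state after step 6 := [47]
7 | DUP | [47, 47]
8 | SUB | [0]
9 | DROP | []
10 | PUSH 86 | [86]

[86]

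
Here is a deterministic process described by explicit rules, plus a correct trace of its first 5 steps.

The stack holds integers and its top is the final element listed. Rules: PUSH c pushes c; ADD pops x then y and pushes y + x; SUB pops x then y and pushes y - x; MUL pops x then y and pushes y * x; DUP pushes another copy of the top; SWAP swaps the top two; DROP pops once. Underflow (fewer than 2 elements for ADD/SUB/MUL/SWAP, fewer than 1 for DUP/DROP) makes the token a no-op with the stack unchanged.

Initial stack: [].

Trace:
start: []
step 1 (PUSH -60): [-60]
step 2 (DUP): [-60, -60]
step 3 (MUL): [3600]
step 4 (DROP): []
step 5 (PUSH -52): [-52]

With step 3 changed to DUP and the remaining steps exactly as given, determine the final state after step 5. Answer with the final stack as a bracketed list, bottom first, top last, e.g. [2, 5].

[-60, -60, -52]

(re-executing from step 3 with the substitution; state before step 3: [-60, -60])
step 3 (DUP): [-60, -60, -60]
step 4 (DROP): [-60, -60]
step 5 (PUSH -52): [-60, -60, -52]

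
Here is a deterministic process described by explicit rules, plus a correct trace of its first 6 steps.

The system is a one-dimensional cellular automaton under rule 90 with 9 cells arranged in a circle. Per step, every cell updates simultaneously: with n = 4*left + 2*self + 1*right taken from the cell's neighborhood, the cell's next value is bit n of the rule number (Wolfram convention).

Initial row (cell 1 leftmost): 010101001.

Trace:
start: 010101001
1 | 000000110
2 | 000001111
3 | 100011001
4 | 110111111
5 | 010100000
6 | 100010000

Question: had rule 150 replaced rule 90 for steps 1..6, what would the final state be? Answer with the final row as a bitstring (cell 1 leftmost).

000001001

(re-executing steps 1..6 under rule 150; state before step 1: 010101001)
1 | 010101111
2 | 010100110
3 | 110111001
4 | 100010110
5 | 110110000
6 | 000001001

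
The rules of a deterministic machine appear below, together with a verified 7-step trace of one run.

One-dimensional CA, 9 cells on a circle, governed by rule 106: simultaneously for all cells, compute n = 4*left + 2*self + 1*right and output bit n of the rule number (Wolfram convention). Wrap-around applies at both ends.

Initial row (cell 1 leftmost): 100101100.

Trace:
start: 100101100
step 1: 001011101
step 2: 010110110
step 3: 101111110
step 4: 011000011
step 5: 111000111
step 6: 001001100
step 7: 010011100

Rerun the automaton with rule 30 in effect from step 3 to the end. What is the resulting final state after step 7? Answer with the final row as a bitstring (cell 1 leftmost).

111011110

(re-executing steps 3..7 under rule 30; state before step 3: 010110110)
step 3: 110100101
step 4: 000111101
step 5: 101100001
step 6: 001010011
step 7: 111011110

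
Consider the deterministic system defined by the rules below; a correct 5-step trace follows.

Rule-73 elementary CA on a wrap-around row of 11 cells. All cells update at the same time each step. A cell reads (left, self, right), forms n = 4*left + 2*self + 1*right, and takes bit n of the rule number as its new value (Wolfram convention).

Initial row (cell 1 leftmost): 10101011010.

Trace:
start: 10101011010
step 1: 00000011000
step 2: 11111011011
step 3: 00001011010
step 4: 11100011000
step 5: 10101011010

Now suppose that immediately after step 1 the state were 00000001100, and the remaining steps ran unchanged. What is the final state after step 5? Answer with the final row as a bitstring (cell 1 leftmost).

01010101101

state after step 1 := 00000001100
step 2: 11111101101
step 3: 00000101101
step 4: 01110001100
step 5: 01010101101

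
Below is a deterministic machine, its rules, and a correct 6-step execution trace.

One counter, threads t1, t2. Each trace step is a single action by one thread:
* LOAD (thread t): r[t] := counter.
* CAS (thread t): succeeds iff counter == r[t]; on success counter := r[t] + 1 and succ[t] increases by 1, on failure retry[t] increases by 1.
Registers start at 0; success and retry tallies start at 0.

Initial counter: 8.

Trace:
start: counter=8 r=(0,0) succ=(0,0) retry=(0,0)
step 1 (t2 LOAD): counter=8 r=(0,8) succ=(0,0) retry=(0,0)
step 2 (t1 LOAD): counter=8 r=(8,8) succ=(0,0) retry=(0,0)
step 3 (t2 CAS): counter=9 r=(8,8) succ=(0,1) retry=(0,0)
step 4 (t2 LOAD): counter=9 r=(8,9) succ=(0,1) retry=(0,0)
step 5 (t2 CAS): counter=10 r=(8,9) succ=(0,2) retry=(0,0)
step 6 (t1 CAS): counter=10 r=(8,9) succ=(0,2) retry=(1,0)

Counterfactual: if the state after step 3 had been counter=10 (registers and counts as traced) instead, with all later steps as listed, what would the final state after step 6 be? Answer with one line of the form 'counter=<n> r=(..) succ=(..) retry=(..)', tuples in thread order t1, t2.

counter=11 r=(8,10) succ=(0,2) retry=(1,0)

state after step 3 := counter=10 r=(8,8) succ=(0,1) retry=(0,0)
step 4 (t2 LOAD): counter=10 r=(8,10) succ=(0,1) retry=(0,0)
step 5 (t2 CAS): counter=11 r=(8,10) succ=(0,2) retry=(0,0)
step 6 (t1 CAS): counter=11 r=(8,10) succ=(0,2) retry=(1,0)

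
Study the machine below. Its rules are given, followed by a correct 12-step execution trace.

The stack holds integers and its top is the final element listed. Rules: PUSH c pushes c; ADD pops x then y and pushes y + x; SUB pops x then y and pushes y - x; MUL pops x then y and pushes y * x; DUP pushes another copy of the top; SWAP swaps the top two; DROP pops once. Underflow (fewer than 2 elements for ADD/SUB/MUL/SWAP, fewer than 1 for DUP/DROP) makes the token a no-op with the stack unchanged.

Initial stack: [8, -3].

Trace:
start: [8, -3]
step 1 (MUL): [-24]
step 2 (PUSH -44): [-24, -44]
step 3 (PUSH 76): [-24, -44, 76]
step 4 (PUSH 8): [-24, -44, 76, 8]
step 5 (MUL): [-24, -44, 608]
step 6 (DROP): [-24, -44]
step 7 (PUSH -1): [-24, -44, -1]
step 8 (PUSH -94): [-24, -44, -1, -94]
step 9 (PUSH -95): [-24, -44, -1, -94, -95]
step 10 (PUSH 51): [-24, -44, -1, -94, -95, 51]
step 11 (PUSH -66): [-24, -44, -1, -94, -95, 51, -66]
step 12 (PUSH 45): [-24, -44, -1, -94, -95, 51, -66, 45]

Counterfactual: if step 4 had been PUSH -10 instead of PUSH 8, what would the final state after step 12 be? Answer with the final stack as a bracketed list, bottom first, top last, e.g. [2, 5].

[-24, -44, -1, -94, -95, 51, -66, 45]

(re-executing from step 4 with the substitution; state before step 4: [-24, -44, 76])
step 4 (PUSH -10): [-24, -44, 76, -10]
step 5 (MUL): [-24, -44, -760]
step 6 (DROP): [-24, -44]
step 7 (PUSH -1): [-24, -44, -1]
step 8 (PUSH -94): [-24, -44, -1, -94]
step 9 (PUSH -95): [-24, -44, -1, -94, -95]
step 10 (PUSH 51): [-24, -44, -1, -94, -95, 51]
step 11 (PUSH -66): [-24, -44, -1, -94, -95, 51, -66]
step 12 (PUSH 45): [-24, -44, -1, -94, -95, 51, -66, 45]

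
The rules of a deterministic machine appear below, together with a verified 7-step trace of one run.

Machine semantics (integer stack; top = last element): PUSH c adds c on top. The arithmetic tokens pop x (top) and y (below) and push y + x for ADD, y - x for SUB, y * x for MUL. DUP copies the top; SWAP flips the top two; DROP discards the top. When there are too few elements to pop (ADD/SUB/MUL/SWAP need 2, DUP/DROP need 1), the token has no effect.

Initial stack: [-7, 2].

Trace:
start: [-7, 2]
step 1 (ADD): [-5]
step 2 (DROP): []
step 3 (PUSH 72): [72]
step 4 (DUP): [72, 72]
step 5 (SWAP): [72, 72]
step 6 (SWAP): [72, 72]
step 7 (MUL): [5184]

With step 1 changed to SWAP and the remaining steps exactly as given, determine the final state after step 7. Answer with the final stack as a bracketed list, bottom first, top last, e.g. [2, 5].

[2, 5184]

(re-executing from step 1 with the substitution; state before step 1: [-7, 2])
step 1 (SWAP): [2, -7]
step 2 (DROP): [2]
step 3 (PUSH 72): [2, 72]
step 4 (DUP): [2, 72, 72]
step 5 (SWAP): [2, 72, 72]
step 6 (SWAP): [2, 72, 72]
step 7 (MUL): [2, 5184]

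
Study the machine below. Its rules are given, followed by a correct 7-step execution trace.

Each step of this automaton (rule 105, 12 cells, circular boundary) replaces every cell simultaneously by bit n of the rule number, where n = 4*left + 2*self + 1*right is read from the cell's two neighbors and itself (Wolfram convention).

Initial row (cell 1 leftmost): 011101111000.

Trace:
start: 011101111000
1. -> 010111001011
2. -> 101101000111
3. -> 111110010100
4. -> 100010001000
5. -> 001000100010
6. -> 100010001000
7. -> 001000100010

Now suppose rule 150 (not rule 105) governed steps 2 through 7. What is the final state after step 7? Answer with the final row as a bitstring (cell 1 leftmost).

001000100010

(re-executing steps 2..7 under rule 150; state before step 2: 010111001011)
2. -> 010010111000
3. -> 111110010100
4. -> 011101110111
5. -> 001000100010
6. -> 011101110111
7. -> 001000100010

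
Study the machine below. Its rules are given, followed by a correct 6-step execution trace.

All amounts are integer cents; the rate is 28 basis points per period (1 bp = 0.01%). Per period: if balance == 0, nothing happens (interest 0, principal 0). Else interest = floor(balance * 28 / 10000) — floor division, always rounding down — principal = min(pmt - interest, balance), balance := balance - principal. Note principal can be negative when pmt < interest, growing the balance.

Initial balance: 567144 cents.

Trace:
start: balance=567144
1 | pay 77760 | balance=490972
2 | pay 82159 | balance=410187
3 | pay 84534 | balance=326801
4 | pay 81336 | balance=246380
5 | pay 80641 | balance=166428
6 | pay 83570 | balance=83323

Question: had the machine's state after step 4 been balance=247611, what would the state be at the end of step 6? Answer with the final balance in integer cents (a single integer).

84562

state after step 4 := balance=247611
5 | pay 80641 | balance=167663
6 | pay 83570 | balance=84562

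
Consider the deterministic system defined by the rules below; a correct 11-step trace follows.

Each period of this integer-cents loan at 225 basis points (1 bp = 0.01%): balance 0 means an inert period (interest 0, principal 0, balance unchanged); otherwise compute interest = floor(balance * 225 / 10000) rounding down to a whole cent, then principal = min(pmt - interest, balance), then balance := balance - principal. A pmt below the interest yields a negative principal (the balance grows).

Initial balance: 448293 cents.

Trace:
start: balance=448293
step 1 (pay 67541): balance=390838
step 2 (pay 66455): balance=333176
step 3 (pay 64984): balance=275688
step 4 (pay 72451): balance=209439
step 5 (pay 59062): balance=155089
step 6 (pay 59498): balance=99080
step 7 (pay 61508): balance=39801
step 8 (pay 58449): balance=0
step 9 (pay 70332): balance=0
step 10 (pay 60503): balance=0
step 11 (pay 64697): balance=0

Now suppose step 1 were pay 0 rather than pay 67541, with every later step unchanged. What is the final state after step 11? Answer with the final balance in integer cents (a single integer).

(re-executing from step 1 with the substitution; state before step 1: balance=448293)
step 1 (pay 0): balance=458379
step 2 (pay 66455): balance=402237
step 3 (pay 64984): balance=346303
step 4 (pay 72451): balance=281643
step 5 (pay 59062): balance=228917
step 6 (pay 59498): balance=174569
step 7 (pay 61508): balance=116988
step 8 (pay 58449): balance=61171
step 9 (pay 70332): balance=0
step 10 (pay 60503): balance=0
step 11 (pay 64697): balance=0

0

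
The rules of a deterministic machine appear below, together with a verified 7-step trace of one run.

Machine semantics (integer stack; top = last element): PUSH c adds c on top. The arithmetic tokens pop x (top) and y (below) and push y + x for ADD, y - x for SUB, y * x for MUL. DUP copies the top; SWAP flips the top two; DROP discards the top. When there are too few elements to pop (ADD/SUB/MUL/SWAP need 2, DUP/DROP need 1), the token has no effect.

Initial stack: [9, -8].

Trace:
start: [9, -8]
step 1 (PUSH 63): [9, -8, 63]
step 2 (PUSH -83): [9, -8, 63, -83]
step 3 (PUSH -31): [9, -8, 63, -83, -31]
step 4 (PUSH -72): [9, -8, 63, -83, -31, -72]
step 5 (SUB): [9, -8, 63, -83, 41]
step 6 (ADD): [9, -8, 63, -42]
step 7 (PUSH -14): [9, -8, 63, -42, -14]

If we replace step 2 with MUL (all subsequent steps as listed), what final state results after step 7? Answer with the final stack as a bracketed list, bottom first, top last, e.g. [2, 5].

[9, -463, -14]

(re-executing from step 2 with the substitution; state before step 2: [9, -8, 63])
step 2 (MUL): [9, -504]
step 3 (PUSH -31): [9, -504, -31]
step 4 (PUSH -72): [9, -504, -31, -72]
step 5 (SUB): [9, -504, 41]
step 6 (ADD): [9, -463]
step 7 (PUSH -14): [9, -463, -14]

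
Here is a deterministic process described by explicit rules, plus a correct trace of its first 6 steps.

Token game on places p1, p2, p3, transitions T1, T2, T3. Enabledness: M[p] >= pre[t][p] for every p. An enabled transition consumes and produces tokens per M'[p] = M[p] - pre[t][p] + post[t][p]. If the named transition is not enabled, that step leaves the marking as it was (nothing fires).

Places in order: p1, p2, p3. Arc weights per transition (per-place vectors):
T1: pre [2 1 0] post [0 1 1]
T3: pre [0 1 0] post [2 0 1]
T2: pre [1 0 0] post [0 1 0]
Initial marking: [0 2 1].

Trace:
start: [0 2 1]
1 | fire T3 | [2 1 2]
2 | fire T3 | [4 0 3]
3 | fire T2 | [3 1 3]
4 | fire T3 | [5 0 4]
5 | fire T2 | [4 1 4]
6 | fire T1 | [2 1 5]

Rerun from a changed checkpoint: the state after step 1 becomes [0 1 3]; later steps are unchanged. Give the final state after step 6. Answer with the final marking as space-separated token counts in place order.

0 1 6

state after step 1 := [0 1 3]
2 | fire T3 | [2 0 4]
3 | fire T2 | [1 1 4]
4 | fire T3 | [3 0 5]
5 | fire T2 | [2 1 5]
6 | fire T1 | [0 1 6]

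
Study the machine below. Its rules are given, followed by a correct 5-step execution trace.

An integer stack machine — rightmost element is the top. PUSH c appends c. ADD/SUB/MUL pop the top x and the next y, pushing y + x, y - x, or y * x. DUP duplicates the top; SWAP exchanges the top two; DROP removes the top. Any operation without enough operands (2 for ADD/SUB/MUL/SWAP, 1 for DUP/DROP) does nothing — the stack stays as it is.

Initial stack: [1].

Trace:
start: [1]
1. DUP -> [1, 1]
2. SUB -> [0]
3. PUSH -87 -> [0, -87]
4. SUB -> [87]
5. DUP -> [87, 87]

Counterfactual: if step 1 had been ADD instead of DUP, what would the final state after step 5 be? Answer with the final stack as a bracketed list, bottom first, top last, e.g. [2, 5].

[88, 88]

(re-executing from step 1 with the substitution; state before step 1: [1])
1. ADD -> [1]
2. SUB -> [1]
3. PUSH -87 -> [1, -87]
4. SUB -> [88]
5. DUP -> [88, 88]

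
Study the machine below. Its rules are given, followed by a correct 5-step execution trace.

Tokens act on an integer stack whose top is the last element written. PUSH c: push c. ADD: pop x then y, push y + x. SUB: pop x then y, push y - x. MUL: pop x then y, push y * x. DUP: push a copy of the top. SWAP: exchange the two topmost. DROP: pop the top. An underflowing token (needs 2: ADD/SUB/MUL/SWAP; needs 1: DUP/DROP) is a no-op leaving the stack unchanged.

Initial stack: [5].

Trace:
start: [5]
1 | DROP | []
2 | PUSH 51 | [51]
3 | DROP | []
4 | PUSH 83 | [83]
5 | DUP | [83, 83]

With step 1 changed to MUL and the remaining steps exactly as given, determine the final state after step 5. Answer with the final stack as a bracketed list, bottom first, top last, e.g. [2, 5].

(re-executing from step 1 with the substitution; state before step 1: [5])
1 | MUL | [5]
2 | PUSH 51 | [5, 51]
3 | DROP | [5]
4 | PUSH 83 | [5, 83]
5 | DUP | [5, 83, 83]

[5, 83, 83]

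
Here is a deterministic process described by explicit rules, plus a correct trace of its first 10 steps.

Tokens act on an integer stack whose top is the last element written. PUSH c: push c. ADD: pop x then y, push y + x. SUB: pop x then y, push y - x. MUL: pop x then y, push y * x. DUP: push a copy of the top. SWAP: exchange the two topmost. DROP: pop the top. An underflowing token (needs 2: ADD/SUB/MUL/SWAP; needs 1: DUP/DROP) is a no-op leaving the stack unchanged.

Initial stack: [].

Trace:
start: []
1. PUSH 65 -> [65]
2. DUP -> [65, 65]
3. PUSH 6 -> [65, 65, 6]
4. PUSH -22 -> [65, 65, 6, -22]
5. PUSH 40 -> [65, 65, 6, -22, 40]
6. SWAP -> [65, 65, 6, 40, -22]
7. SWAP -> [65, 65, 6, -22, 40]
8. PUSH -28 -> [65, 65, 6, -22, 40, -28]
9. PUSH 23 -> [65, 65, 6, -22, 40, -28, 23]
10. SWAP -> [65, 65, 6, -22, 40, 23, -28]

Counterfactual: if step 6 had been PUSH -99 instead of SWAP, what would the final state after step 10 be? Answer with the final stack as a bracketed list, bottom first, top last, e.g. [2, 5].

[65, 65, 6, -22, -99, 40, 23, -28]

(re-executing from step 6 with the substitution; state before step 6: [65, 65, 6, -22, 40])
6. PUSH -99 -> [65, 65, 6, -22, 40, -99]
7. SWAP -> [65, 65, 6, -22, -99, 40]
8. PUSH -28 -> [65, 65, 6, -22, -99, 40, -28]
9. PUSH 23 -> [65, 65, 6, -22, -99, 40, -28, 23]
10. SWAP -> [65, 65, 6, -22, -99, 40, 23, -28]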